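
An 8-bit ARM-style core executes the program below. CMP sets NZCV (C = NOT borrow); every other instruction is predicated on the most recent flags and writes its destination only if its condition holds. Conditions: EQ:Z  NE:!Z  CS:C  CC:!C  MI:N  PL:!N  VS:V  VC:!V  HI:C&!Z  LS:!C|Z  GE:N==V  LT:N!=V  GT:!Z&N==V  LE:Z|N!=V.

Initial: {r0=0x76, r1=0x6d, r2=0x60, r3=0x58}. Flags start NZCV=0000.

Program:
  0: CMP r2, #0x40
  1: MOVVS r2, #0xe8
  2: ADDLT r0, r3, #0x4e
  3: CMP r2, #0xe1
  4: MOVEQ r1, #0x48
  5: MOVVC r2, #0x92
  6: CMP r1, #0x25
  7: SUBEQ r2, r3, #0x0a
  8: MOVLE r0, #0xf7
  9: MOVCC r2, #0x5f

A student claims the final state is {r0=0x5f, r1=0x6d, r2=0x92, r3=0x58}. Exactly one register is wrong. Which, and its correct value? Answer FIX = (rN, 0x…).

FIX = (r0, 0x76)

0: ✓ CMP  NZCV=0010
1: · MOVVS
2: · ADDLT
3: ✓ CMP  NZCV=0000
4: · MOVEQ
5: ✓ MOVVC  r2←0x92
6: ✓ CMP  NZCV=0010
7: · SUBEQ
8: · MOVLE
9: · MOVCC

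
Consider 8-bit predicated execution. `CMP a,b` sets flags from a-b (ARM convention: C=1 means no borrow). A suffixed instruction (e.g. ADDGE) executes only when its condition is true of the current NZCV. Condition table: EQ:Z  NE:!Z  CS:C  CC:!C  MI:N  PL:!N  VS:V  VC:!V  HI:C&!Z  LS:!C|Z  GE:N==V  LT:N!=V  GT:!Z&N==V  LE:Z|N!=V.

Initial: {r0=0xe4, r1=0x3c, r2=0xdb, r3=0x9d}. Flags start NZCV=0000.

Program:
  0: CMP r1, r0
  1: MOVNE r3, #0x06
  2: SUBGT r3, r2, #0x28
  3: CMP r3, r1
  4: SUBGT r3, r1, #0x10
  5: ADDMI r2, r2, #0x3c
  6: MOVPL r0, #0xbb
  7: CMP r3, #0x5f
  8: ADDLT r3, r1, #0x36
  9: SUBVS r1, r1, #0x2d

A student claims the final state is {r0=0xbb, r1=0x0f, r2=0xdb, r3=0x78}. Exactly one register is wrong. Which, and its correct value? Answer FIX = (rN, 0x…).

FIX = (r3, 0x72)

0: ✓ CMP  NZCV=0000
1: ✓ MOVNE  r3←0x06
2: ✓ SUBGT  r3←0xb3
3: ✓ CMP  NZCV=0011
4: · SUBGT
5: · ADDMI
6: ✓ MOVPL  r0←0xbb
7: ✓ CMP  NZCV=0011
8: ✓ ADDLT  r3←0x72
9: ✓ SUBVS  r1←0x0f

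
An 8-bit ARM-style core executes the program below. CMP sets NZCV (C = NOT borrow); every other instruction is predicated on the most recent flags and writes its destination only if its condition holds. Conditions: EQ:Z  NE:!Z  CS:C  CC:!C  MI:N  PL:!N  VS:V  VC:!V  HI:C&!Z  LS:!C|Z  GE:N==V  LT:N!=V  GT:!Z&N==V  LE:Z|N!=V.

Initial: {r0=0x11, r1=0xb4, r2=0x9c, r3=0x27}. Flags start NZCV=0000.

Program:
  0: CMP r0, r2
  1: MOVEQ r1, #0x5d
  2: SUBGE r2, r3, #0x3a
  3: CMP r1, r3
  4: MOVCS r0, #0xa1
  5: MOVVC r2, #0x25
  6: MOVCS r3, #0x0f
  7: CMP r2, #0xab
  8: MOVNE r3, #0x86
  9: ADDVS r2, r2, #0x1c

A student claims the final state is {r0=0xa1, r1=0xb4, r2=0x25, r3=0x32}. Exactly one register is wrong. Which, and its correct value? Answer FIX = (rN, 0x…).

FIX = (r3, 0x86)

0: ✓ CMP  NZCV=0000
1: · MOVEQ
2: ✓ SUBGE  r2←0xed
3: ✓ CMP  NZCV=1010
4: ✓ MOVCS  r0←0xa1
5: ✓ MOVVC  r2←0x25
6: ✓ MOVCS  r3←0x0f
7: ✓ CMP  NZCV=0000
8: ✓ MOVNE  r3←0x86
9: · ADDVS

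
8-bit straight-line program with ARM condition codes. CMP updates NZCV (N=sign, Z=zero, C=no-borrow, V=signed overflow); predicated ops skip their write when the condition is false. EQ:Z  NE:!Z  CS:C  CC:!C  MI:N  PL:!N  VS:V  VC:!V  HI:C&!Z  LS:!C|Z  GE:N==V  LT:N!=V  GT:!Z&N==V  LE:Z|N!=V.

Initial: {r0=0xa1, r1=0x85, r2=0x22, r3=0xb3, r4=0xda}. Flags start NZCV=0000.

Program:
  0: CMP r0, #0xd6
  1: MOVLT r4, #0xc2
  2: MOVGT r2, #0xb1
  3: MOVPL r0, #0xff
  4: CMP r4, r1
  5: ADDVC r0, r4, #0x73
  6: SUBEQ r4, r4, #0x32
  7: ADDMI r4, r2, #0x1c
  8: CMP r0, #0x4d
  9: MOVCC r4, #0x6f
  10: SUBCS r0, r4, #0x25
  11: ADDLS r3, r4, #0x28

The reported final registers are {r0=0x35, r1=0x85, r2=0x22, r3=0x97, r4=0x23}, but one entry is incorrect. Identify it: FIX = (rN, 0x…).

FIX = (r4, 0x6f)

[0] flags=1000 → (cmp)
[1] flags=1000 LT?T → r4=0xc2
[2] flags=1000 GT?F → skip
[3] flags=1000 PL?F → skip
[4] flags=0010 → (cmp)
[5] flags=0010 VC?T → r0=0x35
[6] flags=0010 EQ?F → skip
[7] flags=0010 MI?F → skip
[8] flags=1000 → (cmp)
[9] flags=1000 CC?T → r4=0x6f
[10] flags=1000 CS?F → skip
[11] flags=1000 LS?T → r3=0x97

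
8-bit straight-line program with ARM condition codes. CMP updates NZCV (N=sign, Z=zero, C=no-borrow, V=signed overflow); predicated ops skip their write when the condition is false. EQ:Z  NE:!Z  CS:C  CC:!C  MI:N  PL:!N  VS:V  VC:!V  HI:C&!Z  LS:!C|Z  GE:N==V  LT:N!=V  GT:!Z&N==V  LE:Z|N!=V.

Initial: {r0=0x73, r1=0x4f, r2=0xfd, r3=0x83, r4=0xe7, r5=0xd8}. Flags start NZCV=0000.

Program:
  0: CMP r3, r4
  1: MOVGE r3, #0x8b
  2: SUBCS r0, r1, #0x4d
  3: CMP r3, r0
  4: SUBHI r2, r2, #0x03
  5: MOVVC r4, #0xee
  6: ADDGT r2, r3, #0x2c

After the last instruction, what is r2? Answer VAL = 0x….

VAL = 0xfa

0: ✓ CMP  NZCV=1000
1: · MOVGE
2: · SUBCS
3: ✓ CMP  NZCV=0011
4: ✓ SUBHI  r2←0xfa
5: · MOVVC
6: · ADDGT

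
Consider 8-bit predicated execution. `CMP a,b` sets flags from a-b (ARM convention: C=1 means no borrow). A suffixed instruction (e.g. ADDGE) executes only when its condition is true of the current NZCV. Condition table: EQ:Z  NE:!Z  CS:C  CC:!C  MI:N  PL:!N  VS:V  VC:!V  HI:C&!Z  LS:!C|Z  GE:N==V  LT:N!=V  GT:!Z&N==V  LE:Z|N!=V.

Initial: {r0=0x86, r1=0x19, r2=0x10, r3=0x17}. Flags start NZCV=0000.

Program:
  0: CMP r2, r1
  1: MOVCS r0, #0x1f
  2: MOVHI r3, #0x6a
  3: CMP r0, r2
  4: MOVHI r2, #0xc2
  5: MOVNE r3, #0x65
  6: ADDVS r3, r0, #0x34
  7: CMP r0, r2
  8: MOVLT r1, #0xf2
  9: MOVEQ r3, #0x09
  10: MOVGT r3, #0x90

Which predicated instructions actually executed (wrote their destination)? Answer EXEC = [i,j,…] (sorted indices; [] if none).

EXEC = [4,5,6,8]

0: ✓ CMP  NZCV=1000
1: · MOVCS
2: · MOVHI
3: ✓ CMP  NZCV=0011
4: ✓ MOVHI  r2←0xc2
5: ✓ MOVNE  r3←0x65
6: ✓ ADDVS  r3←0xba
7: ✓ CMP  NZCV=1000
8: ✓ MOVLT  r1←0xf2
9: · MOVEQ
10: · MOVGT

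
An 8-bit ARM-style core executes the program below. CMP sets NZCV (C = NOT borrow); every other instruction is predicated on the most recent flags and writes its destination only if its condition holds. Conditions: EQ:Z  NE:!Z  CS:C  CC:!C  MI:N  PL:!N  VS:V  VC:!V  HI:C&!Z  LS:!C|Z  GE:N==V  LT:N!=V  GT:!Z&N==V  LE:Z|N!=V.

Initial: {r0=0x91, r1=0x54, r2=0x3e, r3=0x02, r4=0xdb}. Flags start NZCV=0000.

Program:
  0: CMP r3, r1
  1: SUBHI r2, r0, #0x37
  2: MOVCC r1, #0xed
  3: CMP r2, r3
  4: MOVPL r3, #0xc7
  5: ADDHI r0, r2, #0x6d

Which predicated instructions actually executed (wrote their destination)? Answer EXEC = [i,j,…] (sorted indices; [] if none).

0: ✓ CMP  NZCV=1000
1: · SUBHI
2: ✓ MOVCC  r1←0xed
3: ✓ CMP  NZCV=0010
4: ✓ MOVPL  r3←0xc7
5: ✓ ADDHI  r0←0xab

EXEC = [2,4,5]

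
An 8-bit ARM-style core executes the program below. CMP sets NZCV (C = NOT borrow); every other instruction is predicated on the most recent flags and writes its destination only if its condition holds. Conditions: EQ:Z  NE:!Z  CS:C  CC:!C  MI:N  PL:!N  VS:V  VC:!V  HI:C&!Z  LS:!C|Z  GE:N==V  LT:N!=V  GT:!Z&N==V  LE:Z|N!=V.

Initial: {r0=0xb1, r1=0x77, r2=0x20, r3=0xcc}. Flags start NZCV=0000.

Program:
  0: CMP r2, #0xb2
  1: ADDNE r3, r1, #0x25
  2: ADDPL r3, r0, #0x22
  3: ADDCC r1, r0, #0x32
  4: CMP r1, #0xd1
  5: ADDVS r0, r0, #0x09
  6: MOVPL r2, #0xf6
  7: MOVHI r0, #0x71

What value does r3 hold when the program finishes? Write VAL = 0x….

VAL = 0xd3

[0] flags=0000 → (cmp)
[1] flags=0000 NE?T → r3=0x9c
[2] flags=0000 PL?T → r3=0xd3
[3] flags=0000 CC?T → r1=0xe3
[4] flags=0010 → (cmp)
[5] flags=0010 VS?F → skip
[6] flags=0010 PL?T → r2=0xf6
[7] flags=0010 HI?T → r0=0x71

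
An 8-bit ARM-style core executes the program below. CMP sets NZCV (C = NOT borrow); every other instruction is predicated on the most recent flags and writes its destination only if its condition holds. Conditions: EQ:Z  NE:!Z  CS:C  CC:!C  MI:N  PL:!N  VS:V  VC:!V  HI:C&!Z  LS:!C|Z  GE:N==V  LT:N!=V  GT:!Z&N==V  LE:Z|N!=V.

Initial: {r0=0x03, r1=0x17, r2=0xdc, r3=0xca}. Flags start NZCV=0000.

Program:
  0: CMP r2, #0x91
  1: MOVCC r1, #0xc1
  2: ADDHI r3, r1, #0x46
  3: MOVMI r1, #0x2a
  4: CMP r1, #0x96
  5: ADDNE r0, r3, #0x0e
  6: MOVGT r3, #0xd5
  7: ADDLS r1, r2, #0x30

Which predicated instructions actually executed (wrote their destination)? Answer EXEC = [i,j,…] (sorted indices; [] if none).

EXEC = [2,5,6,7]

0: ✓ CMP  NZCV=0010
1: · MOVCC
2: ✓ ADDHI  r3←0x5d
3: · MOVMI
4: ✓ CMP  NZCV=1001
5: ✓ ADDNE  r0←0x6b
6: ✓ MOVGT  r3←0xd5
7: ✓ ADDLS  r1←0x0c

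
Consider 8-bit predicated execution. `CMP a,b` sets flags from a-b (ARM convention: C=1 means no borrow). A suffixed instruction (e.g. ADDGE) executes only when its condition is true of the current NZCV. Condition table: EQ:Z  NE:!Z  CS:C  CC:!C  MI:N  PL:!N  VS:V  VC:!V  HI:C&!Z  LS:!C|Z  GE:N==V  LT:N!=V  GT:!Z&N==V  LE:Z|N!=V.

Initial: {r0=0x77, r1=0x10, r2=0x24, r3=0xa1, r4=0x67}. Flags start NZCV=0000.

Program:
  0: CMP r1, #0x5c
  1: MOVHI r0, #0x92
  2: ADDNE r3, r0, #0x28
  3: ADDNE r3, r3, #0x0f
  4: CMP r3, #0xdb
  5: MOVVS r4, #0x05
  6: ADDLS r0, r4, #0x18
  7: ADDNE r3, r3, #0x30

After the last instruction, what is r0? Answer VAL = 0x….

[0] flags=1000 → (cmp)
[1] flags=1000 HI?F → skip
[2] flags=1000 NE?T → r3=0x9f
[3] flags=1000 NE?T → r3=0xae
[4] flags=1000 → (cmp)
[5] flags=1000 VS?F → skip
[6] flags=1000 LS?T → r0=0x7f
[7] flags=1000 NE?T → r3=0xde

VAL = 0x7f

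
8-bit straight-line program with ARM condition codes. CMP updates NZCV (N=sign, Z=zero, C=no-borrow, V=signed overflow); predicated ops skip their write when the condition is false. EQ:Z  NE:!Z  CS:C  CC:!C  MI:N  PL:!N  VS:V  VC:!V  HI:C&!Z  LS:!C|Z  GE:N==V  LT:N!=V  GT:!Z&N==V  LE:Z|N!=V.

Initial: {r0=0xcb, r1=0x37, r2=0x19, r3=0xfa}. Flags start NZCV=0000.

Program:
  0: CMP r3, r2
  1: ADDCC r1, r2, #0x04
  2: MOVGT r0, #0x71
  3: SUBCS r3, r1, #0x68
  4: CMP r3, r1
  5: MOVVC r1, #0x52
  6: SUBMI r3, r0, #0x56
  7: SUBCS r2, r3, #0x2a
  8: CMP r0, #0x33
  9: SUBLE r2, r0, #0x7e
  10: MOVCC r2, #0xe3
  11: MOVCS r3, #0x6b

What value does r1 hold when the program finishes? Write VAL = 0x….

[0] flags=1010 → (cmp)
[1] flags=1010 CC?F → skip
[2] flags=1010 GT?F → skip
[3] flags=1010 CS?T → r3=0xcf
[4] flags=1010 → (cmp)
[5] flags=1010 VC?T → r1=0x52
[6] flags=1010 MI?T → r3=0x75
[7] flags=1010 CS?T → r2=0x4b
[8] flags=1010 → (cmp)
[9] flags=1010 LE?T → r2=0x4d
[10] flags=1010 CC?F → skip
[11] flags=1010 CS?T → r3=0x6b

VAL = 0x52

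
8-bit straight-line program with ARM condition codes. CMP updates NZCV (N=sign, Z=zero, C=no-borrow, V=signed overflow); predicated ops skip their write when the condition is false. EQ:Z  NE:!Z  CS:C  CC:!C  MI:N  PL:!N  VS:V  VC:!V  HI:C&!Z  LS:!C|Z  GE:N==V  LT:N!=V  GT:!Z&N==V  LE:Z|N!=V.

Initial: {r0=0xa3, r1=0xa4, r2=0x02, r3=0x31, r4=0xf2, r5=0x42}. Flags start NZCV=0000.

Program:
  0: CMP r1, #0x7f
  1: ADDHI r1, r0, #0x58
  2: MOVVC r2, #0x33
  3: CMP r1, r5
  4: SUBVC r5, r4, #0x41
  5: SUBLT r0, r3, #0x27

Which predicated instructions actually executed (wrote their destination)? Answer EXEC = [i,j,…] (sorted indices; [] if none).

EXEC = [1,4,5]

[0] flags=0011 → (cmp)
[1] flags=0011 HI?T → r1=0xfb
[2] flags=0011 VC?F → skip
[3] flags=1010 → (cmp)
[4] flags=1010 VC?T → r5=0xb1
[5] flags=1010 LT?T → r0=0x0a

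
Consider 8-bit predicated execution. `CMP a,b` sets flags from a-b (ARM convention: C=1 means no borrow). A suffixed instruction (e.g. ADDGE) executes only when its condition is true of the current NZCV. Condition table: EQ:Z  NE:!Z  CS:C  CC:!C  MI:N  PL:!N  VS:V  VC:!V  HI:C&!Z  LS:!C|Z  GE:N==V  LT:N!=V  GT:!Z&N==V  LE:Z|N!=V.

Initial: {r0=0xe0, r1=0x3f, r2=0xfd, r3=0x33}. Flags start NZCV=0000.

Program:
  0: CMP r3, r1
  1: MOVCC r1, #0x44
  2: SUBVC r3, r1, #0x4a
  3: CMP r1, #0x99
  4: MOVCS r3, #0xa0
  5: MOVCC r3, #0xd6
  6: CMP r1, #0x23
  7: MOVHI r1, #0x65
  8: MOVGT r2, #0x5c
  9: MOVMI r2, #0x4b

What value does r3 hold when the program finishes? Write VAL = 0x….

VAL = 0xd6

[0] flags=1000 → (cmp)
[1] flags=1000 CC?T → r1=0x44
[2] flags=1000 VC?T → r3=0xfa
[3] flags=1001 → (cmp)
[4] flags=1001 CS?F → skip
[5] flags=1001 CC?T → r3=0xd6
[6] flags=0010 → (cmp)
[7] flags=0010 HI?T → r1=0x65
[8] flags=0010 GT?T → r2=0x5c
[9] flags=0010 MI?F → skip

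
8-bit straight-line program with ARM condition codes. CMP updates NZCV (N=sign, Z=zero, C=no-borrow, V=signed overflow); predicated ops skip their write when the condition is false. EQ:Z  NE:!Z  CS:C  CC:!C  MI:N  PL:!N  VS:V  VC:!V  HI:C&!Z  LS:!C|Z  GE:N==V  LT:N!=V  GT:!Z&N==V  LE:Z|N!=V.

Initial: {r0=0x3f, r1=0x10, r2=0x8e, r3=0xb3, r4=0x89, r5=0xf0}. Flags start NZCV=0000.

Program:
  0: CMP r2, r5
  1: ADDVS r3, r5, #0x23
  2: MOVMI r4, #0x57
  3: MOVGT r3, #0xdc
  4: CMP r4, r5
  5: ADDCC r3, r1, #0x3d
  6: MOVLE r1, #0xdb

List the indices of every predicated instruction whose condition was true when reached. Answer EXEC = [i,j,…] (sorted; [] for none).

0: ✓ CMP  NZCV=1000
1: · ADDVS
2: ✓ MOVMI  r4←0x57
3: · MOVGT
4: ✓ CMP  NZCV=0000
5: ✓ ADDCC  r3←0x4d
6: · MOVLE

EXEC = [2,5]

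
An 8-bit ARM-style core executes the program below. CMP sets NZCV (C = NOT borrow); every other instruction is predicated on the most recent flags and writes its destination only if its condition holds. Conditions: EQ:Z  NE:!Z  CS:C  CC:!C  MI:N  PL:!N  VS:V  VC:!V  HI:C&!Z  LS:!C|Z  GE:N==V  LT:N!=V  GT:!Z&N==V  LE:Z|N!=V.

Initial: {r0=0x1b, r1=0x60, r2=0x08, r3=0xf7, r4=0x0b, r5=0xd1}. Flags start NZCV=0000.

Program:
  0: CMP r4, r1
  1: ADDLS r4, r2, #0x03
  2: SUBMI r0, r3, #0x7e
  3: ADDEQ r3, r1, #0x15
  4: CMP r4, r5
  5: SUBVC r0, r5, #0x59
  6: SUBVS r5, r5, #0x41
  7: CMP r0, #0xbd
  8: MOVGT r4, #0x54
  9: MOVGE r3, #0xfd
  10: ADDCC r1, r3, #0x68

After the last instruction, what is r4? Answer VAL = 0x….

[0] flags=1000 → (cmp)
[1] flags=1000 LS?T → r4=0x0b
[2] flags=1000 MI?T → r0=0x79
[3] flags=1000 EQ?F → skip
[4] flags=0000 → (cmp)
[5] flags=0000 VC?T → r0=0x78
[6] flags=0000 VS?F → skip
[7] flags=1001 → (cmp)
[8] flags=1001 GT?T → r4=0x54
[9] flags=1001 GE?T → r3=0xfd
[10] flags=1001 CC?T → r1=0x65

VAL = 0x54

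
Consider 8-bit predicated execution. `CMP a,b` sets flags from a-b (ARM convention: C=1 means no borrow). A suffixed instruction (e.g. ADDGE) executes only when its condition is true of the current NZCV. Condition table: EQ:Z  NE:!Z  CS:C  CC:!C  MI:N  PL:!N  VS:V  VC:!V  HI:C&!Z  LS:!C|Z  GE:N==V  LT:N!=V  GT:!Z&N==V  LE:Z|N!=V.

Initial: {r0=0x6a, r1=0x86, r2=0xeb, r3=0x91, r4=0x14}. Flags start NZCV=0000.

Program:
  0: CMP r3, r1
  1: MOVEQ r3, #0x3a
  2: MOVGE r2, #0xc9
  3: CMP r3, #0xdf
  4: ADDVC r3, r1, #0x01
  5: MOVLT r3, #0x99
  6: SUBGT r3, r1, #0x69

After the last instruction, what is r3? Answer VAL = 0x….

0: ✓ CMP  NZCV=0010
1: · MOVEQ
2: ✓ MOVGE  r2←0xc9
3: ✓ CMP  NZCV=1000
4: ✓ ADDVC  r3←0x87
5: ✓ MOVLT  r3←0x99
6: · SUBGT

VAL = 0x99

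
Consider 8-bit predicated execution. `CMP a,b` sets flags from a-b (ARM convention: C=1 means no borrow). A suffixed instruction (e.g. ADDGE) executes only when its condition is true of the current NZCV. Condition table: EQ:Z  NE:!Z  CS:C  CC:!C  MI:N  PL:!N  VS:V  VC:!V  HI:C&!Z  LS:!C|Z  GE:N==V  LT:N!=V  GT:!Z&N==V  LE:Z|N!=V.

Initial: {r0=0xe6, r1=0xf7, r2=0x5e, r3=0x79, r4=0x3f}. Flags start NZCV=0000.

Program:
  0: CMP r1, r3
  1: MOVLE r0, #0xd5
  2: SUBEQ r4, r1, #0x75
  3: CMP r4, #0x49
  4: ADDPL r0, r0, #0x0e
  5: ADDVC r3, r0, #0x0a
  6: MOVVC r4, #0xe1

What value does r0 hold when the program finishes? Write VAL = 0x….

VAL = 0xd5

[0] flags=0011 → (cmp)
[1] flags=0011 LE?T → r0=0xd5
[2] flags=0011 EQ?F → skip
[3] flags=1000 → (cmp)
[4] flags=1000 PL?F → skip
[5] flags=1000 VC?T → r3=0xdf
[6] flags=1000 VC?T → r4=0xe1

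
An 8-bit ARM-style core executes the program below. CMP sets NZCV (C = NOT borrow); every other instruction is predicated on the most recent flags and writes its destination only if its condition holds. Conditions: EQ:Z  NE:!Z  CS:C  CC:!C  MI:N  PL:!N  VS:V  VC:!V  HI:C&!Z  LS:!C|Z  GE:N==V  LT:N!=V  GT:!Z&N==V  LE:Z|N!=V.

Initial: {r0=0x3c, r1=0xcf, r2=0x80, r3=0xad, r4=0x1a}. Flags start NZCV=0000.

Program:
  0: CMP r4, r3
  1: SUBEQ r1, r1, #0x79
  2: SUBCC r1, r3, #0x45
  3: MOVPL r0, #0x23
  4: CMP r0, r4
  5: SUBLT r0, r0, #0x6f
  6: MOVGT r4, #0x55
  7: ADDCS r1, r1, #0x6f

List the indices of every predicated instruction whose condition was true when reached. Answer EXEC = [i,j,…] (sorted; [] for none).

EXEC = [2,3,6,7]

0: ✓ CMP  NZCV=0000
1: · SUBEQ
2: ✓ SUBCC  r1←0x68
3: ✓ MOVPL  r0←0x23
4: ✓ CMP  NZCV=0010
5: · SUBLT
6: ✓ MOVGT  r4←0x55
7: ✓ ADDCS  r1←0xd7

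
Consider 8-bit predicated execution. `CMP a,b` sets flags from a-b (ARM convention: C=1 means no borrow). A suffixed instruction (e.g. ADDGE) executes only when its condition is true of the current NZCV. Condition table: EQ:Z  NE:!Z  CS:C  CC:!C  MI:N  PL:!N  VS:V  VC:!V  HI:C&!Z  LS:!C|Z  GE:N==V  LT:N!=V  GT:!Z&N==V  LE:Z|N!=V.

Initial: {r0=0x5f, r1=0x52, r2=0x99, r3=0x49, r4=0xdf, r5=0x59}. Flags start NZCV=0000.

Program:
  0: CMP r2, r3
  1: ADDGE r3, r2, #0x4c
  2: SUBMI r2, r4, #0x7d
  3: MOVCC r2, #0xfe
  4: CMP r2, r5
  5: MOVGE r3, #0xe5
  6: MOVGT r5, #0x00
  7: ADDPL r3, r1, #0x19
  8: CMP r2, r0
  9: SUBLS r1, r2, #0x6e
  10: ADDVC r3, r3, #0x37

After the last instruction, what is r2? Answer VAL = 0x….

VAL = 0x99

[0] flags=0011 → (cmp)
[1] flags=0011 GE?F → skip
[2] flags=0011 MI?F → skip
[3] flags=0011 CC?F → skip
[4] flags=0011 → (cmp)
[5] flags=0011 GE?F → skip
[6] flags=0011 GT?F → skip
[7] flags=0011 PL?T → r3=0x6b
[8] flags=0011 → (cmp)
[9] flags=0011 LS?F → skip
[10] flags=0011 VC?F → skip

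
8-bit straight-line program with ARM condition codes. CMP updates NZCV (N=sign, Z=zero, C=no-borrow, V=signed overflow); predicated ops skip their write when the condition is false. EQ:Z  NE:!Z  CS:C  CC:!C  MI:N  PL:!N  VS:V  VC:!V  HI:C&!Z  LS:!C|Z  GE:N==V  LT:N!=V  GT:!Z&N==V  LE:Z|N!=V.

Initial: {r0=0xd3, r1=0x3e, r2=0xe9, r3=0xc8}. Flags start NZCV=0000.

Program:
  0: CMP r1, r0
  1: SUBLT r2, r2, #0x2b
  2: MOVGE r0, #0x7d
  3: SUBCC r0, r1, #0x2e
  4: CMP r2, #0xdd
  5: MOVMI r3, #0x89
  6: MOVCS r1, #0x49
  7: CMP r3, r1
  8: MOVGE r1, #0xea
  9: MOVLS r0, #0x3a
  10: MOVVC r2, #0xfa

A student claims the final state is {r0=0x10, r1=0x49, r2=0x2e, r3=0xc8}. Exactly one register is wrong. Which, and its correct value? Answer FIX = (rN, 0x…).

FIX = (r2, 0xe9)

[0] flags=0000 → (cmp)
[1] flags=0000 LT?F → skip
[2] flags=0000 GE?T → r0=0x7d
[3] flags=0000 CC?T → r0=0x10
[4] flags=0010 → (cmp)
[5] flags=0010 MI?F → skip
[6] flags=0010 CS?T → r1=0x49
[7] flags=0011 → (cmp)
[8] flags=0011 GE?F → skip
[9] flags=0011 LS?F → skip
[10] flags=0011 VC?F → skip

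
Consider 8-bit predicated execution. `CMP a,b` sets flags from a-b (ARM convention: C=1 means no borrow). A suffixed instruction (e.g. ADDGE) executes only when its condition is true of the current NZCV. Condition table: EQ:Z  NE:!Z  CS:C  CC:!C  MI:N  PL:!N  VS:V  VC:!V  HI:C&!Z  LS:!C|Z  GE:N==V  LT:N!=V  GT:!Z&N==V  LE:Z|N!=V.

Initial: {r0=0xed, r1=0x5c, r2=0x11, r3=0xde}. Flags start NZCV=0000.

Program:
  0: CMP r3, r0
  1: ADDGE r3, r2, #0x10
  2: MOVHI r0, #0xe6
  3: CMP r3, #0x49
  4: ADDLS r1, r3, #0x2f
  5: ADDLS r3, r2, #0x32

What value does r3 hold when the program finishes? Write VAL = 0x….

VAL = 0xde

[0] flags=1000 → (cmp)
[1] flags=1000 GE?F → skip
[2] flags=1000 HI?F → skip
[3] flags=1010 → (cmp)
[4] flags=1010 LS?F → skip
[5] flags=1010 LS?F → skip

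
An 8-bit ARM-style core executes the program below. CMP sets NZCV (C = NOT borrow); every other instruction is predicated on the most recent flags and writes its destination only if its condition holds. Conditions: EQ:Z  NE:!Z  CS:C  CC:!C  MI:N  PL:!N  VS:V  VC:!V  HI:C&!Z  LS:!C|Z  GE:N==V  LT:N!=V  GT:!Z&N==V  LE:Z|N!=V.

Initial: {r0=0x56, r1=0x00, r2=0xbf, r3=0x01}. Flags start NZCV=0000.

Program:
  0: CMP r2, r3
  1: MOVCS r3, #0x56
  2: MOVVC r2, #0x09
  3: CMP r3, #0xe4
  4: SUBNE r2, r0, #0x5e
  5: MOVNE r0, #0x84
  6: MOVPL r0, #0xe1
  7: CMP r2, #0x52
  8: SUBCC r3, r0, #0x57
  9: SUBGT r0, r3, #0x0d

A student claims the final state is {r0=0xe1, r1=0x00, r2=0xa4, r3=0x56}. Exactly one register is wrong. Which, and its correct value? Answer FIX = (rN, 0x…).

FIX = (r2, 0xf8)

0: ✓ CMP  NZCV=1010
1: ✓ MOVCS  r3←0x56
2: ✓ MOVVC  r2←0x09
3: ✓ CMP  NZCV=0000
4: ✓ SUBNE  r2←0xf8
5: ✓ MOVNE  r0←0x84
6: ✓ MOVPL  r0←0xe1
7: ✓ CMP  NZCV=1010
8: · SUBCC
9: · SUBGT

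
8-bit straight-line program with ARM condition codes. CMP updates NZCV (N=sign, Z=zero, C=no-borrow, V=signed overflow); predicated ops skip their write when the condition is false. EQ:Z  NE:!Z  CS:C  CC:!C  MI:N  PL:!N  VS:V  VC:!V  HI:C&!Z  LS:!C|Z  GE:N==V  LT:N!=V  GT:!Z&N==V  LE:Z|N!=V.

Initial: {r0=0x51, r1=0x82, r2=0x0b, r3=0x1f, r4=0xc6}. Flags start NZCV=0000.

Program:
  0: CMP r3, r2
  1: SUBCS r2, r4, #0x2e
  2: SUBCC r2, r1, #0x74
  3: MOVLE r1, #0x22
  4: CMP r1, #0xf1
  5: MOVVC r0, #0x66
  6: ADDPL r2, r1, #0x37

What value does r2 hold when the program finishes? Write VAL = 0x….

VAL = 0x98

[0] flags=0010 → (cmp)
[1] flags=0010 CS?T → r2=0x98
[2] flags=0010 CC?F → skip
[3] flags=0010 LE?F → skip
[4] flags=1000 → (cmp)
[5] flags=1000 VC?T → r0=0x66
[6] flags=1000 PL?F → skip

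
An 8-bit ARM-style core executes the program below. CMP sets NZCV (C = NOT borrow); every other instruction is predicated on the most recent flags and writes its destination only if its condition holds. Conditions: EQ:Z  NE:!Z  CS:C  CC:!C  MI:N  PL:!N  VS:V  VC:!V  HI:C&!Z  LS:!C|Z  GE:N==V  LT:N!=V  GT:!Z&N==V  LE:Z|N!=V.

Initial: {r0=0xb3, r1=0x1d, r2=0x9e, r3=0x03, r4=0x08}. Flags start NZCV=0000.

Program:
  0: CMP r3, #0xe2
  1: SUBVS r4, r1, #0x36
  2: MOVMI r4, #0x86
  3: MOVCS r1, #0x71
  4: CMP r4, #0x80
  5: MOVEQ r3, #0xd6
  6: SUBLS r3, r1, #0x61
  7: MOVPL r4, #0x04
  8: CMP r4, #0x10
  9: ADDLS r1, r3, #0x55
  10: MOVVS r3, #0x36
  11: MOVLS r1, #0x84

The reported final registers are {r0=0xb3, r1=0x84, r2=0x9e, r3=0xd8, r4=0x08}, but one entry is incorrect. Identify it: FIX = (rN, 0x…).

0: ✓ CMP  NZCV=0000
1: · SUBVS
2: · MOVMI
3: · MOVCS
4: ✓ CMP  NZCV=1001
5: · MOVEQ
6: ✓ SUBLS  r3←0xbc
7: · MOVPL
8: ✓ CMP  NZCV=1000
9: ✓ ADDLS  r1←0x11
10: · MOVVS
11: ✓ MOVLS  r1←0x84

FIX = (r3, 0xbc)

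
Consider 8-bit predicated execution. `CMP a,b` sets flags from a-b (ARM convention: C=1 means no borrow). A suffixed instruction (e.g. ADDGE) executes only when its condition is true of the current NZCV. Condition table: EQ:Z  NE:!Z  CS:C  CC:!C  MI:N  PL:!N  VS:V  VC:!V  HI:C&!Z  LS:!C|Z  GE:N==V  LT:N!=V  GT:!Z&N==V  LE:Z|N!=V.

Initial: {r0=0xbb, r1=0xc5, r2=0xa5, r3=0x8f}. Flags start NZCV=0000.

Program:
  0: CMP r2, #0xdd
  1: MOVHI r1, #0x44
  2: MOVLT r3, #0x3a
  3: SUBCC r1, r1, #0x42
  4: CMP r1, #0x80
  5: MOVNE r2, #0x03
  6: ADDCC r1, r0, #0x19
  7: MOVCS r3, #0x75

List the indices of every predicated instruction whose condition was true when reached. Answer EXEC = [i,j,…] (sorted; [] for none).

EXEC = [2,3,5,7]

0: ✓ CMP  NZCV=1000
1: · MOVHI
2: ✓ MOVLT  r3←0x3a
3: ✓ SUBCC  r1←0x83
4: ✓ CMP  NZCV=0010
5: ✓ MOVNE  r2←0x03
6: · ADDCC
7: ✓ MOVCS  r3←0x75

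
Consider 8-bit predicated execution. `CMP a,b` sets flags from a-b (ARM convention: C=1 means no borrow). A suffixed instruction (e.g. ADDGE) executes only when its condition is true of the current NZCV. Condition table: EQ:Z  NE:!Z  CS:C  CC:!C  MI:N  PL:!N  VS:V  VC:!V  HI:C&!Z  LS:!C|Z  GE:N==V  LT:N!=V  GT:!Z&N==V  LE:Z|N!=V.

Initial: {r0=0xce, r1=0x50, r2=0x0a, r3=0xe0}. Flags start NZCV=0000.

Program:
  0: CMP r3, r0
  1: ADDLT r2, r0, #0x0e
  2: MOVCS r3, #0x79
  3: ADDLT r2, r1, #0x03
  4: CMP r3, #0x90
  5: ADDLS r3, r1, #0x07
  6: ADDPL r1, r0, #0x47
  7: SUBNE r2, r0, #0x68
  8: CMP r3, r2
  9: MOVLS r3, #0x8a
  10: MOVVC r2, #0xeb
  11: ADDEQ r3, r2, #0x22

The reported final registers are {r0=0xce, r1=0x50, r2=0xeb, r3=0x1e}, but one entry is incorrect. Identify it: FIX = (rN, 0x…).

0: ✓ CMP  NZCV=0010
1: · ADDLT
2: ✓ MOVCS  r3←0x79
3: · ADDLT
4: ✓ CMP  NZCV=1001
5: ✓ ADDLS  r3←0x57
6: · ADDPL
7: ✓ SUBNE  r2←0x66
8: ✓ CMP  NZCV=1000
9: ✓ MOVLS  r3←0x8a
10: ✓ MOVVC  r2←0xeb
11: · ADDEQ

FIX = (r3, 0x8a)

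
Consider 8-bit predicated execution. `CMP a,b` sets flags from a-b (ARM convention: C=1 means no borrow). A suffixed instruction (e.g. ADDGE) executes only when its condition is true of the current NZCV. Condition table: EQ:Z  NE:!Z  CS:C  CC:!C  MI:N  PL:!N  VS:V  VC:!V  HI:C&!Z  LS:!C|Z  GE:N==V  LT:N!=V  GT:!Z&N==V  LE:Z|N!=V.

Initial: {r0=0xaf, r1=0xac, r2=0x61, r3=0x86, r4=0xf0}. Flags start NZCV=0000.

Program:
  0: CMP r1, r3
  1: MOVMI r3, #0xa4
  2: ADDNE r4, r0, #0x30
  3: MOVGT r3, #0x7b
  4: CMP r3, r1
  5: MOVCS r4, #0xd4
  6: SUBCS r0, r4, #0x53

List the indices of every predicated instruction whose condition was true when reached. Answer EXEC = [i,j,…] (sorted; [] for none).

EXEC = [2,3]

0: ✓ CMP  NZCV=0010
1: · MOVMI
2: ✓ ADDNE  r4←0xdf
3: ✓ MOVGT  r3←0x7b
4: ✓ CMP  NZCV=1001
5: · MOVCS
6: · SUBCS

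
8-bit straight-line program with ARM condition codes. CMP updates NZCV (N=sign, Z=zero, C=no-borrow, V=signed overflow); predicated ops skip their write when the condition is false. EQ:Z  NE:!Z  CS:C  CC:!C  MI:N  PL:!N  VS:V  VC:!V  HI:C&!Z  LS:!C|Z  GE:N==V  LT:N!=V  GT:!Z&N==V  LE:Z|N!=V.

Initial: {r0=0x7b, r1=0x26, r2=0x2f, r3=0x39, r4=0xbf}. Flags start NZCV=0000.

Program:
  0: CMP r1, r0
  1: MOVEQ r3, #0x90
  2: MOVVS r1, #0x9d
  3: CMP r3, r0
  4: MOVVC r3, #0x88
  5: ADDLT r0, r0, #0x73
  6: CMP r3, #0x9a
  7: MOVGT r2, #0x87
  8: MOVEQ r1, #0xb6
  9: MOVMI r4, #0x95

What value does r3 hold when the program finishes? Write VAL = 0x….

VAL = 0x88

0: ✓ CMP  NZCV=1000
1: · MOVEQ
2: · MOVVS
3: ✓ CMP  NZCV=1000
4: ✓ MOVVC  r3←0x88
5: ✓ ADDLT  r0←0xee
6: ✓ CMP  NZCV=1000
7: · MOVGT
8: · MOVEQ
9: ✓ MOVMI  r4←0x95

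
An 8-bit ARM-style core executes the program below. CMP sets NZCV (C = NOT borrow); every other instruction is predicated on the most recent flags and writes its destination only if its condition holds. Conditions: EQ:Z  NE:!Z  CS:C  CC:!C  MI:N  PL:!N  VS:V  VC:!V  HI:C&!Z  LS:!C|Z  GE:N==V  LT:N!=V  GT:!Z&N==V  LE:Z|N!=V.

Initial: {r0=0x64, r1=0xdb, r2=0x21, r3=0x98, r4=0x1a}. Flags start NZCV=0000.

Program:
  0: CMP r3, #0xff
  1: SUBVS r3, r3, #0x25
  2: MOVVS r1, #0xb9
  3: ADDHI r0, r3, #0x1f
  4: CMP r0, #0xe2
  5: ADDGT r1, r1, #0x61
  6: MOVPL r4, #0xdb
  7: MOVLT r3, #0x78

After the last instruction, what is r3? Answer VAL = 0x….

VAL = 0x98

0: ✓ CMP  NZCV=1000
1: · SUBVS
2: · MOVVS
3: · ADDHI
4: ✓ CMP  NZCV=1001
5: ✓ ADDGT  r1←0x3c
6: · MOVPL
7: · MOVLT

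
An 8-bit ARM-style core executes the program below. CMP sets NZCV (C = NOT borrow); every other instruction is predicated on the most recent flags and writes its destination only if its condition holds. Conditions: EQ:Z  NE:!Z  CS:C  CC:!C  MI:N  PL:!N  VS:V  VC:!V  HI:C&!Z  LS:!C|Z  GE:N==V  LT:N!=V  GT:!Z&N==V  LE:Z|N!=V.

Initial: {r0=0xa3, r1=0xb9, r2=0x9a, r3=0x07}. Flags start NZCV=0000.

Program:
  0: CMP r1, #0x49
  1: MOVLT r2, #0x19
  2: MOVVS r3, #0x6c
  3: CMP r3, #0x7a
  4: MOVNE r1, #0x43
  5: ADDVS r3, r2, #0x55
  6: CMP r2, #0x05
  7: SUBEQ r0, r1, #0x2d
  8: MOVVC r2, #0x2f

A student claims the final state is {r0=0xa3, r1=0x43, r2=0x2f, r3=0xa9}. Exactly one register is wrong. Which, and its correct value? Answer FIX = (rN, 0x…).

[0] flags=0011 → (cmp)
[1] flags=0011 LT?T → r2=0x19
[2] flags=0011 VS?T → r3=0x6c
[3] flags=1000 → (cmp)
[4] flags=1000 NE?T → r1=0x43
[5] flags=1000 VS?F → skip
[6] flags=0010 → (cmp)
[7] flags=0010 EQ?F → skip
[8] flags=0010 VC?T → r2=0x2f

FIX = (r3, 0x6c)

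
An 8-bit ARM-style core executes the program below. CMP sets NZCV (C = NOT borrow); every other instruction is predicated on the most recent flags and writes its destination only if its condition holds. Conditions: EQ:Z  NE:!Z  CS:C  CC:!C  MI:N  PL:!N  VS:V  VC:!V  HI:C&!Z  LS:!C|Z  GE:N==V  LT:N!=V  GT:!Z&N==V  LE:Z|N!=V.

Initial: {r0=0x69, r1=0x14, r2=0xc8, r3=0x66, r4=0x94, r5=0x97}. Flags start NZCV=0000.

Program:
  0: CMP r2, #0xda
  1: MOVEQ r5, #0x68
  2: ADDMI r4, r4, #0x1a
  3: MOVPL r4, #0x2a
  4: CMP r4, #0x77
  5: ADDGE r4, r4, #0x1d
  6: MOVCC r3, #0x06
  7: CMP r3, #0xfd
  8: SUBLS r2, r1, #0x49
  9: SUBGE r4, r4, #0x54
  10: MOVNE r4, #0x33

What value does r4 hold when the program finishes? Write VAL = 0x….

[0] flags=1000 → (cmp)
[1] flags=1000 EQ?F → skip
[2] flags=1000 MI?T → r4=0xae
[3] flags=1000 PL?F → skip
[4] flags=0011 → (cmp)
[5] flags=0011 GE?F → skip
[6] flags=0011 CC?F → skip
[7] flags=0000 → (cmp)
[8] flags=0000 LS?T → r2=0xcb
[9] flags=0000 GE?T → r4=0x5a
[10] flags=0000 NE?T → r4=0x33

VAL = 0x33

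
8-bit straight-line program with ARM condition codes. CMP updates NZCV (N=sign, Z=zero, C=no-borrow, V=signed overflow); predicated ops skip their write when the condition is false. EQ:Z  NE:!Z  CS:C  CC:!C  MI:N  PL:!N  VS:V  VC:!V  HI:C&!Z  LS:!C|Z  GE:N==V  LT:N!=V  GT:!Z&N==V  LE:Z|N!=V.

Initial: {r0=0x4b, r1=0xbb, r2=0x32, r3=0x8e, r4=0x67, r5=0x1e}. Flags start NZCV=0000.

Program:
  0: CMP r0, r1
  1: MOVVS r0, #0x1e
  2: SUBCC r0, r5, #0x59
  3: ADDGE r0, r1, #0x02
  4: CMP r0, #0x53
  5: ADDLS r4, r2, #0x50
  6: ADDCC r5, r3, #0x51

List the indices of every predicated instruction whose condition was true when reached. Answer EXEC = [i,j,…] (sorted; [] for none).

0: ✓ CMP  NZCV=1001
1: ✓ MOVVS  r0←0x1e
2: ✓ SUBCC  r0←0xc5
3: ✓ ADDGE  r0←0xbd
4: ✓ CMP  NZCV=0011
5: · ADDLS
6: · ADDCC

EXEC = [1,2,3]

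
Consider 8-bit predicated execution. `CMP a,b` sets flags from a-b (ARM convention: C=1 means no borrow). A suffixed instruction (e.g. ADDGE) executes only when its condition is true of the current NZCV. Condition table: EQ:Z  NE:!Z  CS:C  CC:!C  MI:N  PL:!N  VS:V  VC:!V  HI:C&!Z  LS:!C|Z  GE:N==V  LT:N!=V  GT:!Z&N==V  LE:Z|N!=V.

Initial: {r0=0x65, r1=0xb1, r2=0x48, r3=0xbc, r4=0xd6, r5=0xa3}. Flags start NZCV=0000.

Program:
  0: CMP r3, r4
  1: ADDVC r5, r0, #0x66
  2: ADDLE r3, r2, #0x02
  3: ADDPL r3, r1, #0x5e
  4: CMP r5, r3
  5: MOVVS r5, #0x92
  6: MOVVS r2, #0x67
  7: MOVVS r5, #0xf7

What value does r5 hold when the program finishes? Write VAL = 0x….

VAL = 0xcb

[0] flags=1000 → (cmp)
[1] flags=1000 VC?T → r5=0xcb
[2] flags=1000 LE?T → r3=0x4a
[3] flags=1000 PL?F → skip
[4] flags=1010 → (cmp)
[5] flags=1010 VS?F → skip
[6] flags=1010 VS?F → skip
[7] flags=1010 VS?F → skip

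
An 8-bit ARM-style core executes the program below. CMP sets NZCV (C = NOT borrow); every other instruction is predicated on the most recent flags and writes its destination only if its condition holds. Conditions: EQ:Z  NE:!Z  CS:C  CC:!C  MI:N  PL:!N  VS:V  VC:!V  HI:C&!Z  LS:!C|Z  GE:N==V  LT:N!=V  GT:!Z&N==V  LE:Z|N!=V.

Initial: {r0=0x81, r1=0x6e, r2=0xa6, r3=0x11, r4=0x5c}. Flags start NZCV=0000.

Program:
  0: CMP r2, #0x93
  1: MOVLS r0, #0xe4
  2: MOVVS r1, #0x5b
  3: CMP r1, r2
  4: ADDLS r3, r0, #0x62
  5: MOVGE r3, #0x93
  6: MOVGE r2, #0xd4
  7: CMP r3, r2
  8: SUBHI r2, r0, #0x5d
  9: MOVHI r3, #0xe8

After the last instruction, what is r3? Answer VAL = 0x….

[0] flags=0010 → (cmp)
[1] flags=0010 LS?F → skip
[2] flags=0010 VS?F → skip
[3] flags=1001 → (cmp)
[4] flags=1001 LS?T → r3=0xe3
[5] flags=1001 GE?T → r3=0x93
[6] flags=1001 GE?T → r2=0xd4
[7] flags=1000 → (cmp)
[8] flags=1000 HI?F → skip
[9] flags=1000 HI?F → skip

VAL = 0x93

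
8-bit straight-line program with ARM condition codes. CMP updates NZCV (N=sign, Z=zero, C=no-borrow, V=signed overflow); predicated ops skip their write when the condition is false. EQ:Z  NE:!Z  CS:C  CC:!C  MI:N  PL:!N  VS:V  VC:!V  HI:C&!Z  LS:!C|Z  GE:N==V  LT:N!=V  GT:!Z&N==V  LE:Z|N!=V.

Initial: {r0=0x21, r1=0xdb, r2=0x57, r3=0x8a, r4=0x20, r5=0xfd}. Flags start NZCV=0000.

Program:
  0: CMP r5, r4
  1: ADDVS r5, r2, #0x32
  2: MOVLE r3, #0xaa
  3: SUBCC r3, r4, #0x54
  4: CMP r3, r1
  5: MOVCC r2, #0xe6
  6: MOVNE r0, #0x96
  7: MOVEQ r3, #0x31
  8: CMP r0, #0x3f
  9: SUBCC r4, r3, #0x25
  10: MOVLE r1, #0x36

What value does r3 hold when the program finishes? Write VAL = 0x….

VAL = 0xaa

0: ✓ CMP  NZCV=1010
1: · ADDVS
2: ✓ MOVLE  r3←0xaa
3: · SUBCC
4: ✓ CMP  NZCV=1000
5: ✓ MOVCC  r2←0xe6
6: ✓ MOVNE  r0←0x96
7: · MOVEQ
8: ✓ CMP  NZCV=0011
9: · SUBCC
10: ✓ MOVLE  r1←0x36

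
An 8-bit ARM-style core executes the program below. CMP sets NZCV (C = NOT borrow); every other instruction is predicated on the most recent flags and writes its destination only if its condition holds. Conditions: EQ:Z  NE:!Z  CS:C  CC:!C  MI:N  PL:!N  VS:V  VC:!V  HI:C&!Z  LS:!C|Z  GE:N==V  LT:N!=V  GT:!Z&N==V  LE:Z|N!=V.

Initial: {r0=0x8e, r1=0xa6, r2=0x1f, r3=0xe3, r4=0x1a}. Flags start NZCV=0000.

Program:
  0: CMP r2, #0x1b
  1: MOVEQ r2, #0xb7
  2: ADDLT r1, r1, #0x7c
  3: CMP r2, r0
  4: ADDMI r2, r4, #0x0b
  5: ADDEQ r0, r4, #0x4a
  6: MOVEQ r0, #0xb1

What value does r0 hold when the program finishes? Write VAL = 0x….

VAL = 0x8e

0: ✓ CMP  NZCV=0010
1: · MOVEQ
2: · ADDLT
3: ✓ CMP  NZCV=1001
4: ✓ ADDMI  r2←0x25
5: · ADDEQ
6: · MOVEQ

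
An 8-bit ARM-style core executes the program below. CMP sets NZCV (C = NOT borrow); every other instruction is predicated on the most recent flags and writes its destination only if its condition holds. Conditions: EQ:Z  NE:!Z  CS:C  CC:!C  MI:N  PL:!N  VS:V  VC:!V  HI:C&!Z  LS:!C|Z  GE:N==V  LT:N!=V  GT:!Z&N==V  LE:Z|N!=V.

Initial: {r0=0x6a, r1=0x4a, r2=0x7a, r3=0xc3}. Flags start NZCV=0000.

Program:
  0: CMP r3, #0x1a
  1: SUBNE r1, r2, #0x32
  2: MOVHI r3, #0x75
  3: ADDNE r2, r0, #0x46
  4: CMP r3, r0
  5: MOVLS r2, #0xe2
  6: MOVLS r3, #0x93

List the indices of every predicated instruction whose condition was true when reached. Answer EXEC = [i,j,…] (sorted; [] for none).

0: ✓ CMP  NZCV=1010
1: ✓ SUBNE  r1←0x48
2: ✓ MOVHI  r3←0x75
3: ✓ ADDNE  r2←0xb0
4: ✓ CMP  NZCV=0010
5: · MOVLS
6: · MOVLS

EXEC = [1,2,3]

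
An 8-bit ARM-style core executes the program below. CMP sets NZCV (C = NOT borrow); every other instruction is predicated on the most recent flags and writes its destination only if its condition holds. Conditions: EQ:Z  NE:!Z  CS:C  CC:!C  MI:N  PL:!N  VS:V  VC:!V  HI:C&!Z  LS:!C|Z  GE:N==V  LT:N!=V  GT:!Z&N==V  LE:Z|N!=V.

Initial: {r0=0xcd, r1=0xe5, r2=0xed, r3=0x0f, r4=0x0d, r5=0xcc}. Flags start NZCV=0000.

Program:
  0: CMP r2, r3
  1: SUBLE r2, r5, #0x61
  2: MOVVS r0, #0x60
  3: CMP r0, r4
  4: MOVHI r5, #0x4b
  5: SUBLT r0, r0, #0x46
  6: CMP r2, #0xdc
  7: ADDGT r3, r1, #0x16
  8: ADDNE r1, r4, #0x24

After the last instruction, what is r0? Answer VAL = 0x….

VAL = 0x87

[0] flags=1010 → (cmp)
[1] flags=1010 LE?T → r2=0x6b
[2] flags=1010 VS?F → skip
[3] flags=1010 → (cmp)
[4] flags=1010 HI?T → r5=0x4b
[5] flags=1010 LT?T → r0=0x87
[6] flags=1001 → (cmp)
[7] flags=1001 GT?T → r3=0xfb
[8] flags=1001 NE?T → r1=0x31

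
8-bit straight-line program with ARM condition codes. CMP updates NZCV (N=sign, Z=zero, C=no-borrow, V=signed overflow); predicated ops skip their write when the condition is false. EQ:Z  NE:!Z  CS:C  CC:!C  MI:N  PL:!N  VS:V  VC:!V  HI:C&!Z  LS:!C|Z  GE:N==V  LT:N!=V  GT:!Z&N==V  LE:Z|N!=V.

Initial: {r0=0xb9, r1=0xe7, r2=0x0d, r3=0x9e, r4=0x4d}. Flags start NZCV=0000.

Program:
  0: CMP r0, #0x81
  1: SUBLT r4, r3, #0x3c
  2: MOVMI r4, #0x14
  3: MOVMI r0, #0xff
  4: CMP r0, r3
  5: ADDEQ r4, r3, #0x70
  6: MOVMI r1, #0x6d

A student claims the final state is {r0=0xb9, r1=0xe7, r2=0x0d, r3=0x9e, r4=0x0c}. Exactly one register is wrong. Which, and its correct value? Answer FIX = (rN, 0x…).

[0] flags=0010 → (cmp)
[1] flags=0010 LT?F → skip
[2] flags=0010 MI?F → skip
[3] flags=0010 MI?F → skip
[4] flags=0010 → (cmp)
[5] flags=0010 EQ?F → skip
[6] flags=0010 MI?F → skip

FIX = (r4, 0x4d)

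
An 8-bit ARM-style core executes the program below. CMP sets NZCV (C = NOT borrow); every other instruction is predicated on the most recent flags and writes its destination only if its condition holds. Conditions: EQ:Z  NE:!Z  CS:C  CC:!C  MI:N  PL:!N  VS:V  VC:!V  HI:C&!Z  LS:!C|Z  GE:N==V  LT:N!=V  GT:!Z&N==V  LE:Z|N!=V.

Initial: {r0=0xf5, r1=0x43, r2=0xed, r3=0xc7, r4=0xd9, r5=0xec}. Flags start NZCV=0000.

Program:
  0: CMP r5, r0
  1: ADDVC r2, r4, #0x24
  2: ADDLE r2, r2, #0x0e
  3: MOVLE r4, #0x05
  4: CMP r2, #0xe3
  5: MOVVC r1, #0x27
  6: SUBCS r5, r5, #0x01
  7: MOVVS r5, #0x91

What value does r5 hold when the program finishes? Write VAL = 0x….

[0] flags=1000 → (cmp)
[1] flags=1000 VC?T → r2=0xfd
[2] flags=1000 LE?T → r2=0x0b
[3] flags=1000 LE?T → r4=0x05
[4] flags=0000 → (cmp)
[5] flags=0000 VC?T → r1=0x27
[6] flags=0000 CS?F → skip
[7] flags=0000 VS?F → skip

VAL = 0xec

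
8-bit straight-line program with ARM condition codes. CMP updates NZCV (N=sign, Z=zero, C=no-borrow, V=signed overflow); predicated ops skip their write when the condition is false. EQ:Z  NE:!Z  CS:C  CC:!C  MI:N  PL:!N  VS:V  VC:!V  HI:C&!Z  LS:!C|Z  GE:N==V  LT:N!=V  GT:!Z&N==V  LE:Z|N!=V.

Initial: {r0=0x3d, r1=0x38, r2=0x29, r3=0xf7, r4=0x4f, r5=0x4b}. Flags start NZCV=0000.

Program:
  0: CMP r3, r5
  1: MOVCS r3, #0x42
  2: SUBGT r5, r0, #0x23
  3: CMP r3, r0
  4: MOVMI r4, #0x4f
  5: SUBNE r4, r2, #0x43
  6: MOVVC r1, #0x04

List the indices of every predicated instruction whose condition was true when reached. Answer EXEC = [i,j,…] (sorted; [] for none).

[0] flags=1010 → (cmp)
[1] flags=1010 CS?T → r3=0x42
[2] flags=1010 GT?F → skip
[3] flags=0010 → (cmp)
[4] flags=0010 MI?F → skip
[5] flags=0010 NE?T → r4=0xe6
[6] flags=0010 VC?T → r1=0x04

EXEC = [1,5,6]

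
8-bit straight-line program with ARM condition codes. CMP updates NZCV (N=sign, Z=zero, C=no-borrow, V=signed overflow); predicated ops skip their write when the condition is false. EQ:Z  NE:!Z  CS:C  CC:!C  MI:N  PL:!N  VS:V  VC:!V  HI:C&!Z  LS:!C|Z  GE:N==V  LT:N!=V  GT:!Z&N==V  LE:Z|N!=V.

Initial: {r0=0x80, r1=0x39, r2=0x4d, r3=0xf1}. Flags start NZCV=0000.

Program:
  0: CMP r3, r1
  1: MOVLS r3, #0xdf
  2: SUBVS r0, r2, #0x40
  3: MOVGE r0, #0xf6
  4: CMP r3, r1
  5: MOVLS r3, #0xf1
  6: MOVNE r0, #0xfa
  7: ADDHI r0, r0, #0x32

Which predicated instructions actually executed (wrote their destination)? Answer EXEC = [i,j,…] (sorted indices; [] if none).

[0] flags=1010 → (cmp)
[1] flags=1010 LS?F → skip
[2] flags=1010 VS?F → skip
[3] flags=1010 GE?F → skip
[4] flags=1010 → (cmp)
[5] flags=1010 LS?F → skip
[6] flags=1010 NE?T → r0=0xfa
[7] flags=1010 HI?T → r0=0x2c

EXEC = [6,7]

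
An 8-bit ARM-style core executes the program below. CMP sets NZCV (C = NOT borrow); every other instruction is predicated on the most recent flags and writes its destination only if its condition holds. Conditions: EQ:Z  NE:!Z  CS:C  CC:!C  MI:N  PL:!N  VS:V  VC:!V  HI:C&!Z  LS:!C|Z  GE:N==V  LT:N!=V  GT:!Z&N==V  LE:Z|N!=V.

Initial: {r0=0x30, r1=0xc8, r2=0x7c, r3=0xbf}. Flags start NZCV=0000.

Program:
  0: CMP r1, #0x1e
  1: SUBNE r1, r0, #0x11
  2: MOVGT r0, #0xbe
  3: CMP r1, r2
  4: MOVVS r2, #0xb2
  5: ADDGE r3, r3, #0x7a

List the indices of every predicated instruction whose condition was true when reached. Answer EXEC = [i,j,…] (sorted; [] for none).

0: ✓ CMP  NZCV=1010
1: ✓ SUBNE  r1←0x1f
2: · MOVGT
3: ✓ CMP  NZCV=1000
4: · MOVVS
5: · ADDGE

EXEC = [1]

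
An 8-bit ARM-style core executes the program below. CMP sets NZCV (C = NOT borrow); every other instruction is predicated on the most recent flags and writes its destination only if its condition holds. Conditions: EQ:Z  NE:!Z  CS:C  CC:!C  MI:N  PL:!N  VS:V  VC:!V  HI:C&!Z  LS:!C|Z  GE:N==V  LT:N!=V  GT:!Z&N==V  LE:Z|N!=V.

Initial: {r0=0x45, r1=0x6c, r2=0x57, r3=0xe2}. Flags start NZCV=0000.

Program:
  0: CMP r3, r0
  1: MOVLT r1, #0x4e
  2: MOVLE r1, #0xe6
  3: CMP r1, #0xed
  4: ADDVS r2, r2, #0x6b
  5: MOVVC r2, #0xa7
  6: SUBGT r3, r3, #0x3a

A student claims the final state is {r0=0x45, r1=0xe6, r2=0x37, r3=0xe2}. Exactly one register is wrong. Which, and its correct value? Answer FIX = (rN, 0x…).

FIX = (r2, 0xa7)

0: ✓ CMP  NZCV=1010
1: ✓ MOVLT  r1←0x4e
2: ✓ MOVLE  r1←0xe6
3: ✓ CMP  NZCV=1000
4: · ADDVS
5: ✓ MOVVC  r2←0xa7
6: · SUBGT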